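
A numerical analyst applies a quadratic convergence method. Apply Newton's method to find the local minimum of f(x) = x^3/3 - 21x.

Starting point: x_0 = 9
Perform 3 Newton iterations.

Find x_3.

f(x) = x^3/3 - 21x
f'(x) = x^2 - 21, f''(x) = 2x
Newton update: x_{n+1} = x_n - (x_n^2 - 21)/(2*x_n)
Step 1: x_0 = 9, f'=60, f''=18, x_1 = 17/3
Step 2: x_1 = 17/3, f'=100/9, f''=34/3, x_2 = 239/51
Step 3: x_2 = 239/51, f'=2500/2601, f''=478/51, x_3 = 55871/12189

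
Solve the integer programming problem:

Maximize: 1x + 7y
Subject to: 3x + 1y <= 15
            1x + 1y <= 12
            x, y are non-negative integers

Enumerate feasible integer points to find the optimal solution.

Constraint 1: 3x + 1y <= 15
Constraint 2: 1x + 1y <= 12
Feasible x range (need y >= 0): 0 <= x <= min(15/3, 12/1) => x in {0, ..., 5}.
Enumerate feasible integer points row by row (the coefficient of y is 7 > 0, so for each x the largest feasible y gives the best value):
  x = 0: y <= min((15 - 3*0)/1, (12 - 1*0)/1) => y in {0, ..., 12}; best 1*0 + 7*12 = 84
  x = 1: y <= min((15 - 3*1)/1, (12 - 1*1)/1) => y in {0, ..., 11}; best 1*1 + 7*11 = 78
  x = 2: y <= min((15 - 3*2)/1, (12 - 1*2)/1) => y in {0, ..., 9}; best 1*2 + 7*9 = 65
  x = 3: y <= min((15 - 3*3)/1, (12 - 1*3)/1) => y in {0, ..., 6}; best 1*3 + 7*6 = 45
  x = 4: y <= min((15 - 3*4)/1, (12 - 1*4)/1) => y in {0, ..., 3}; best 1*4 + 7*3 = 25
  x = 5: y <= min((15 - 3*5)/1, (12 - 1*5)/1) => y in {0}; best 1*5 + 7*0 = 5
The maximum 1x + 7y = 84 is achieved at x = 0, y = 12.
Check: 3*0 + 1*12 = 12 <= 15 and 1*0 + 1*12 = 12 <= 12.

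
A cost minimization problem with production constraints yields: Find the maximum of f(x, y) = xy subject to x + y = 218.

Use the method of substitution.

Substitute y = 218 - x into f(x,y) = xy:
g(x) = x(218 - x) = 218x - x^2
g'(x) = 218 - 2x = 0  =>  x = 109
y = 218 - 109 = 109
Maximum value = 109 * 109 = 11881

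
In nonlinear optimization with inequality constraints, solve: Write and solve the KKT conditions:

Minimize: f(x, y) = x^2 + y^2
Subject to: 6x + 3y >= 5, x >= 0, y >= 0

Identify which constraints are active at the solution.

KKT conditions for min x^2 + y^2 s.t. 6x + 3y >= 5, x >= 0, y >= 0:
Stationarity: 2x = mu*6 + mu_x, 2y = mu*3 + mu_y, with mu, mu_x, mu_y >= 0
Complementary slackness: mu*(6x + 3y - 5) = 0, mu_x*x = 0, mu_y*y = 0
(0, 0) is infeasible (6*0 + 3*0 < 5), so if mu = 0 stationarity would force x = mu_x/2 >= 0, y = mu_y/2 >= 0 with mu_x*x = mu_y*y = 0, i.e. x = y = 0: contradiction. Hence mu > 0 and 6x + 3y = 5 is active.
Try x > 0, y > 0 (so mu_x = mu_y = 0): x = 6*mu/2, y = 3*mu/2
Substitute: 6*(6*mu/2) + 3*(3*mu/2) = 5
  mu*45/2 = 5 => mu = 2/9
x* = 2/3 > 0, y* = 1/3 > 0, consistent with mu_x = mu_y = 0.
f is convex and the constraints are linear, so this KKT point is the global minimum.
f* = 5/9
Active constraints: 6x + 3y >= 5 (holds with equality, mu = 2/9 > 0); x >= 0 and y >= 0 are inactive (mu_x = mu_y = 0).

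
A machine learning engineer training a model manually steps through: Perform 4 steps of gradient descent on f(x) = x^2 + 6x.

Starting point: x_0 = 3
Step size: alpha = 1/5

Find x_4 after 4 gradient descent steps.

f(x) = x^2 + 6x, f'(x) = 2x + (6)
Step 1: f'(3) = 12, x_1 = 3 - 1/5 * 12 = 3/5
Step 2: f'(3/5) = 36/5, x_2 = 3/5 - 1/5 * 36/5 = -21/25
Step 3: f'(-21/25) = 108/25, x_3 = -21/25 - 1/5 * 108/25 = -213/125
Step 4: f'(-213/125) = 324/125, x_4 = -213/125 - 1/5 * 324/125 = -1389/625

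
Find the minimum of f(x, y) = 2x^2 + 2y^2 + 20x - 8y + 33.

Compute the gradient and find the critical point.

f(x,y) = 2x^2 + 2y^2 + 20x - 8y + 33
df/dx = 4x + (20) = 0  =>  x = -5
df/dy = 4y + (-8) = 0  =>  y = 2
f(-5, 2) = 2*(-5)^2 + 2*(2)^2 + 20*(-5) + -8*(2) + 33 = -25
Hessian is diagonal with entries 4, 4 > 0, so this is a minimum.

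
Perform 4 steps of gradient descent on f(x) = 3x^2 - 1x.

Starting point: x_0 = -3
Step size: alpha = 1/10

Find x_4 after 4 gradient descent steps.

f(x) = 3x^2 - 1x, f'(x) = 6x + (-1)
Step 1: f'(-3) = -19, x_1 = -3 - 1/10 * -19 = -11/10
Step 2: f'(-11/10) = -38/5, x_2 = -11/10 - 1/10 * -38/5 = -17/50
Step 3: f'(-17/50) = -76/25, x_3 = -17/50 - 1/10 * -76/25 = -9/250
Step 4: f'(-9/250) = -152/125, x_4 = -9/250 - 1/10 * -152/125 = 107/1250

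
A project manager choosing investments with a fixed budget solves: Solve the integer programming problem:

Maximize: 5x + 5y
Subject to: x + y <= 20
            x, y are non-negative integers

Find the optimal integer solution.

Objective: 5x + 5y, constraint: x + y <= 20
Coefficient of x is 5 >= coefficient of y is 5, so allocate the entire budget to x.
Optimal: x = 20, y = 0, value = 100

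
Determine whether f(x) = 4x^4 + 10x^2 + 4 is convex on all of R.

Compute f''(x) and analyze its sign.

f(x) = 4x^4 + 10x^2 + 4
f'(x) = 16x^3 + 20x
f''(x) = 48x^2 + 20
f''(x) = 48x^2 + 20 >= 20 > 0 for all x
Therefore, f is convex on R.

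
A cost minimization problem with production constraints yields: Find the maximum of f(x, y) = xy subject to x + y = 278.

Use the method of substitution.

Substitute y = 278 - x into f(x,y) = xy:
g(x) = x(278 - x) = 278x - x^2
g'(x) = 278 - 2x = 0  =>  x = 139
y = 278 - 139 = 139
Maximum value = 139 * 139 = 19321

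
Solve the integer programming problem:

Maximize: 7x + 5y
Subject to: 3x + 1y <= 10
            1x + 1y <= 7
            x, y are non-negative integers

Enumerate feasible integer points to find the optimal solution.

Constraint 1: 3x + 1y <= 10
Constraint 2: 1x + 1y <= 7
Feasible x range (need y >= 0): 0 <= x <= min(10/3, 7/1) => x in {0, ..., 3}.
Enumerate feasible integer points row by row (the coefficient of y is 5 > 0, so for each x the largest feasible y gives the best value):
  x = 0: y <= min((10 - 3*0)/1, (7 - 1*0)/1) => y in {0, ..., 7}; best 7*0 + 5*7 = 35
  x = 1: y <= min((10 - 3*1)/1, (7 - 1*1)/1) => y in {0, ..., 6}; best 7*1 + 5*6 = 37
  x = 2: y <= min((10 - 3*2)/1, (7 - 1*2)/1) => y in {0, ..., 4}; best 7*2 + 5*4 = 34
  x = 3: y <= min((10 - 3*3)/1, (7 - 1*3)/1) => y in {0, ..., 1}; best 7*3 + 5*1 = 26
The maximum 7x + 5y = 37 is achieved at x = 1, y = 6.
Check: 3*1 + 1*6 = 9 <= 10 and 1*1 + 1*6 = 7 <= 7.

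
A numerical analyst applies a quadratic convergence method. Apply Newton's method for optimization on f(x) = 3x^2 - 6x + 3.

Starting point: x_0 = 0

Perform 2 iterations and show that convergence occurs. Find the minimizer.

f(x) = 3x^2 - 6x + 3, f'(x) = 6x + (-6), f''(x) = 6
Step 1: f'(0) = -6, x_1 = 0 - -6/6 = 1
Step 2: f'(1) = 0, x_2 = 1 (converged)
Newton's method converges in 1 step for quadratics.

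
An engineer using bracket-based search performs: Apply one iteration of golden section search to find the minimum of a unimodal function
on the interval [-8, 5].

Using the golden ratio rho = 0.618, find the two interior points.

Golden section search on [-8, 5].
Golden ratio rho = 0.618 (approx).
Interior points:
  x_1 = -8 + (1-0.618)*13 = -3.0340
  x_2 = -8 + 0.618*13 = 0.0340
Compare f(x_1) and f(x_2) to determine which subinterval to keep.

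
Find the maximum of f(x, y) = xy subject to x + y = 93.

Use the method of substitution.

Substitute y = 93 - x into f(x,y) = xy:
g(x) = x(93 - x) = 93x - x^2
g'(x) = 93 - 2x = 0  =>  x = 93/2
y = 93 - 93/2 = 93/2
Maximum value = (93/2) * (93/2) = 8649/4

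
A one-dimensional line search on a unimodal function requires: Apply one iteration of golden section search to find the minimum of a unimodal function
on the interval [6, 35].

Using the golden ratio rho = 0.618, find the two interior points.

Golden section search on [6, 35].
Golden ratio rho = 0.618 (approx).
Interior points:
  x_1 = 6 + (1-0.618)*29 = 17.0780
  x_2 = 6 + 0.618*29 = 23.9220
Compare f(x_1) and f(x_2) to determine which subinterval to keep.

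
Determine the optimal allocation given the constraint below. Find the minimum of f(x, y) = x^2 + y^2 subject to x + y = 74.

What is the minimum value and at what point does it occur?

Substitute y = 74 - x into f(x,y) = x^2 + y^2:
g(x) = x^2 + (74 - x)^2 = 2x^2 - 148x + 5476
g'(x) = 4x - 148 = 0  =>  x = 37
y = 74 - 37 = 37
Minimum value = 37^2 + 37^2 = 2738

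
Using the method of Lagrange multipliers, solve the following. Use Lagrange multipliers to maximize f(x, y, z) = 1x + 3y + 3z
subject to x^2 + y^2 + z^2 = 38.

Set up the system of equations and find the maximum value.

Lagrange conditions: 1 = 2*lambda*x, 3 = 2*lambda*y, 3 = 2*lambda*z
So x:1 = y:3 = z:3, i.e. x = 1t, y = 3t, z = 3t
Constraint: t^2*(1^2 + 3^2 + 3^2) = 38
  t^2 * 19 = 38  =>  t = sqrt(2)
Maximum = 1*1t + 3*3t + 3*3t = 19*sqrt(2) = sqrt(722)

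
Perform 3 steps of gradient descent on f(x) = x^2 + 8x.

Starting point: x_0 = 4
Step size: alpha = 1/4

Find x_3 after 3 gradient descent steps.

f(x) = x^2 + 8x, f'(x) = 2x + (8)
Step 1: f'(4) = 16, x_1 = 4 - 1/4 * 16 = 0
Step 2: f'(0) = 8, x_2 = 0 - 1/4 * 8 = -2
Step 3: f'(-2) = 4, x_3 = -2 - 1/4 * 4 = -3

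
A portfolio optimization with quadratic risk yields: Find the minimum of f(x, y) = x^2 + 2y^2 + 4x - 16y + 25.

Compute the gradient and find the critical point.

f(x,y) = x^2 + 2y^2 + 4x - 16y + 25
df/dx = 2x + (4) = 0  =>  x = -2
df/dy = 4y + (-16) = 0  =>  y = 4
f(-2, 4) = 1*(-2)^2 + 2*(4)^2 + 4*(-2) + -16*(4) + 25 = -11
Hessian is diagonal with entries 2, 4 > 0, so this is a minimum.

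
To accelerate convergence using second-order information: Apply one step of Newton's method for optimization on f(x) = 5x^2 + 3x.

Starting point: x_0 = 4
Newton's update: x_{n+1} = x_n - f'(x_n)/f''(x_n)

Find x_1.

f(x) = 5x^2 + 3x
f'(x) = 10x + (3), f''(x) = 10
Newton step: x_1 = x_0 - f'(x_0)/f''(x_0)
f'(4) = 43
x_1 = 4 - 43/10 = -3/10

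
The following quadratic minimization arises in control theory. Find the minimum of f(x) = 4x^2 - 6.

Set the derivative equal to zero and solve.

f(x) = 4x^2 - 6
f'(x) = 8x + (0) = 0
x = 0/8 = 0
f(0) = -6
Since f''(x) = 8 > 0, this is a minimum.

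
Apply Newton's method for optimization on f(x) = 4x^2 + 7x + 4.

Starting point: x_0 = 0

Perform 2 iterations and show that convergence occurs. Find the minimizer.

f(x) = 4x^2 + 7x + 4, f'(x) = 8x + (7), f''(x) = 8
Step 1: f'(0) = 7, x_1 = 0 - 7/8 = -7/8
Step 2: f'(-7/8) = 0, x_2 = -7/8 (converged)
Newton's method converges in 1 step for quadratics.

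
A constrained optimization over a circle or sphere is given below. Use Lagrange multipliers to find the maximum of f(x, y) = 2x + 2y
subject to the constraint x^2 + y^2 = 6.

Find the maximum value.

Set up Lagrange conditions: grad f = lambda * grad g
  2 = 2*lambda*x
  2 = 2*lambda*y
From these: x/y = 2/2, so x = 2t, y = 2t for some t.
Substitute into constraint: (2t)^2 + (2t)^2 = 6
  t^2 * 8 = 6
  t = sqrt(6/8)
Maximum = 2*x + 2*y = (2^2 + 2^2)*t = 8 * sqrt(6/8) = sqrt(48)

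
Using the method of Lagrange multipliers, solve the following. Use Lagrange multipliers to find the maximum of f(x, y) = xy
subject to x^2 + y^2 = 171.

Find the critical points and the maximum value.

Lagrange conditions: y = 2*lambda*x and x = 2*lambda*y
If x = 0 then y = 0, violating the constraint, so x, y != 0.
Dividing: y/x = x/y => x^2 = y^2 => y = x or y = -x
Constraint: 2x^2 = 171 => x^2 = 171/2 => x = +/-sqrt(171/2)
Critical points: (sqrt(171/2), sqrt(171/2)), (-sqrt(171/2), -sqrt(171/2)), (sqrt(171/2), -sqrt(171/2)), (-sqrt(171/2), sqrt(171/2))
  y = x:  xy = x^2 = 171/2  at (sqrt(171/2), sqrt(171/2)) and (-sqrt(171/2), -sqrt(171/2))
  y = -x: xy = -x^2 = -171/2 at (sqrt(171/2), -sqrt(171/2)) and (-sqrt(171/2), sqrt(171/2))
Maximum xy = 171/2 at (sqrt(171/2), sqrt(171/2)) and (-sqrt(171/2), -sqrt(171/2))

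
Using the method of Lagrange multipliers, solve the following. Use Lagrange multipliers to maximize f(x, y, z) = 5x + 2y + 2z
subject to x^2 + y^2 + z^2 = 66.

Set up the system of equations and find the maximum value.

Lagrange conditions: 5 = 2*lambda*x, 2 = 2*lambda*y, 2 = 2*lambda*z
So x:5 = y:2 = z:2, i.e. x = 5t, y = 2t, z = 2t
Constraint: t^2*(5^2 + 2^2 + 2^2) = 66
  t^2 * 33 = 66  =>  t = sqrt(2)
Maximum = 5*5t + 2*2t + 2*2t = 33*sqrt(2) = sqrt(2178)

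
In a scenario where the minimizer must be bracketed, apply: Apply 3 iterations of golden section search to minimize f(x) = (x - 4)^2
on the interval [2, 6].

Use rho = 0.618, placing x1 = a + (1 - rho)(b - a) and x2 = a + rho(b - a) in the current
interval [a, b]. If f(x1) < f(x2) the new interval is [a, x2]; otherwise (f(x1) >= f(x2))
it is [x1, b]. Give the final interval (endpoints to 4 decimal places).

Golden section search for min of f(x) = (x - 4)^2 on [2, 6].
Each step: x1 = a + (1 - rho)(b - a), x2 = a + rho(b - a); if f(x1) < f(x2) keep [a, x2], otherwise keep [x1, b].
Step 1: [2.0000, 6.0000], x1=3.5280 (f=0.2228), x2=4.4720 (f=0.2228); f(x1) = f(x2) (tie, not '<') => keep [3.5280, 6.0000]
Step 2: [3.5280, 6.0000], x1=4.4723 (f=0.2231), x2=5.0557 (f=1.1145); f(x1) < f(x2) => keep [3.5280, 5.0557]
Step 3: [3.5280, 5.0557], x1=4.1116 (f=0.0125), x2=4.4721 (f=0.2229); f(x1) < f(x2) => keep [3.5280, 4.4721]
Final interval: [3.5280, 4.4721]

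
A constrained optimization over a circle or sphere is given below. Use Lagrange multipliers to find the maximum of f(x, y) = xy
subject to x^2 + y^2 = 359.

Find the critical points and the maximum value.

Lagrange conditions: y = 2*lambda*x and x = 2*lambda*y
If x = 0 then y = 0, violating the constraint, so x, y != 0.
Dividing: y/x = x/y => x^2 = y^2 => y = x or y = -x
Constraint: 2x^2 = 359 => x^2 = 359/2 => x = +/-sqrt(359/2)
Critical points: (sqrt(359/2), sqrt(359/2)), (-sqrt(359/2), -sqrt(359/2)), (sqrt(359/2), -sqrt(359/2)), (-sqrt(359/2), sqrt(359/2))
  y = x:  xy = x^2 = 359/2  at (sqrt(359/2), sqrt(359/2)) and (-sqrt(359/2), -sqrt(359/2))
  y = -x: xy = -x^2 = -359/2 at (sqrt(359/2), -sqrt(359/2)) and (-sqrt(359/2), sqrt(359/2))
Maximum xy = 359/2 at (sqrt(359/2), sqrt(359/2)) and (-sqrt(359/2), -sqrt(359/2))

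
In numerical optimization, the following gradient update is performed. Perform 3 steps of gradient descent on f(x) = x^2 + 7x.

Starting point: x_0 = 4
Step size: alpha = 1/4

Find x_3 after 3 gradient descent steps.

f(x) = x^2 + 7x, f'(x) = 2x + (7)
Step 1: f'(4) = 15, x_1 = 4 - 1/4 * 15 = 1/4
Step 2: f'(1/4) = 15/2, x_2 = 1/4 - 1/4 * 15/2 = -13/8
Step 3: f'(-13/8) = 15/4, x_3 = -13/8 - 1/4 * 15/4 = -41/16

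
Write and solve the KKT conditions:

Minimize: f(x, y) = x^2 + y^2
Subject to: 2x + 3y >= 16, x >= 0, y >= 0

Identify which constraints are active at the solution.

KKT conditions for min x^2 + y^2 s.t. 2x + 3y >= 16, x >= 0, y >= 0:
Stationarity: 2x = mu*2 + mu_x, 2y = mu*3 + mu_y, with mu, mu_x, mu_y >= 0
Complementary slackness: mu*(2x + 3y - 16) = 0, mu_x*x = 0, mu_y*y = 0
(0, 0) is infeasible (2*0 + 3*0 < 16), so if mu = 0 stationarity would force x = mu_x/2 >= 0, y = mu_y/2 >= 0 with mu_x*x = mu_y*y = 0, i.e. x = y = 0: contradiction. Hence mu > 0 and 2x + 3y = 16 is active.
Try x > 0, y > 0 (so mu_x = mu_y = 0): x = 2*mu/2, y = 3*mu/2
Substitute: 2*(2*mu/2) + 3*(3*mu/2) = 16
  mu*13/2 = 16 => mu = 32/13
x* = 32/13 > 0, y* = 48/13 > 0, consistent with mu_x = mu_y = 0.
f is convex and the constraints are linear, so this KKT point is the global minimum.
f* = 256/13
Active constraints: 2x + 3y >= 16 (holds with equality, mu = 32/13 > 0); x >= 0 and y >= 0 are inactive (mu_x = mu_y = 0).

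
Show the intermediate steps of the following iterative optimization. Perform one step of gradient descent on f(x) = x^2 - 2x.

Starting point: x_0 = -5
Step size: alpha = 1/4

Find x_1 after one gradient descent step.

f(x) = x^2 - 2x
f'(x) = 2x - 2
f'(-5) = 2*-5 + (-2) = -12
x_1 = x_0 - alpha * f'(x_0) = -5 - 1/4 * -12 = -2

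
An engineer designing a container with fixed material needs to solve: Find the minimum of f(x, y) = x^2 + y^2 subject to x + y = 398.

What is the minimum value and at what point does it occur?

Substitute y = 398 - x into f(x,y) = x^2 + y^2:
g(x) = x^2 + (398 - x)^2 = 2x^2 - 796x + 158404
g'(x) = 4x - 796 = 0  =>  x = 199
y = 398 - 199 = 199
Minimum value = 199^2 + 199^2 = 79202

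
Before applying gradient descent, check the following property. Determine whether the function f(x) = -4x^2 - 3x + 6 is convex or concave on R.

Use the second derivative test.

f(x) = -4x^2 - 3x + 6
f'(x) = -8x - 3
f''(x) = -8
Since f''(x) = -8 < 0 for all x, f is concave on R.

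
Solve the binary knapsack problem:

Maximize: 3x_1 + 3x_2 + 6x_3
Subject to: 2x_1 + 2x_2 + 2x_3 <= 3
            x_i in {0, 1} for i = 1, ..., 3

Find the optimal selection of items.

Items: item 1 (v=3, w=2), item 2 (v=3, w=2), item 3 (v=6, w=2)
Capacity: 3
Checking all 8 subsets (w = total weight, v = total value):
  {}: w = 0, v = 0
  {1}: w = 2, v = 3
  {2}: w = 2, v = 3
  {3}: w = 2, v = 6
  {1, 2}: w = 4 > 3, infeasible
  {1, 3}: w = 4 > 3, infeasible
  {2, 3}: w = 4 > 3, infeasible
  {1, 2, 3}: w = 6 > 3, infeasible
Best feasible subset: items [3]
Total weight: 2 <= 3, total value: 6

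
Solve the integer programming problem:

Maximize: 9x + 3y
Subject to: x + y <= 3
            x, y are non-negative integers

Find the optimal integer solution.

Objective: 9x + 3y, constraint: x + y <= 3
Coefficient of x is 9 >= coefficient of y is 3, so allocate the entire budget to x.
Optimal: x = 3, y = 0, value = 27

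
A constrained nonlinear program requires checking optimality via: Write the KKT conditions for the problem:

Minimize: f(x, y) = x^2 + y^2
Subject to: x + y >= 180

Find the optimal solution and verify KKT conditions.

KKT conditions for min x^2 + y^2 s.t. x + y >= 180:
Stationarity: 2x = mu, 2y = mu
So x = y = mu/2.
Complementary slackness: mu*(x + y - 180) = 0
Primal feasibility: x + y >= 180; dual feasibility: mu >= 0
If mu = 0 then x = y = 0, but 0 + 0 < 180 is infeasible, so the constraint is active.
Constraint active: x + y = 2*(mu/2) = 180 => mu = 180
x = y = 90, f = 16200
Verify: stationarity 2*90 = 180 = mu; primal 90 + 90 = 180 >= 180; dual mu = 180 >= 0; complementary slackness 180*(180 - 180) = 0. All KKT conditions hold.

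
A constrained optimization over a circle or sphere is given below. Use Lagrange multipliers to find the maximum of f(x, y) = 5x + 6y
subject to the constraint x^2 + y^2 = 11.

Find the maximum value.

Set up Lagrange conditions: grad f = lambda * grad g
  5 = 2*lambda*x
  6 = 2*lambda*y
From these: x/y = 5/6, so x = 5t, y = 6t for some t.
Substitute into constraint: (5t)^2 + (6t)^2 = 11
  t^2 * 61 = 11
  t = sqrt(11/61)
Maximum = 5*x + 6*y = (5^2 + 6^2)*t = 61 * sqrt(11/61) = sqrt(671)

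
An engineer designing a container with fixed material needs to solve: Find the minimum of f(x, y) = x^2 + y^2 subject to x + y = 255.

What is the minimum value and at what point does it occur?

Substitute y = 255 - x into f(x,y) = x^2 + y^2:
g(x) = x^2 + (255 - x)^2 = 2x^2 - 510x + 65025
g'(x) = 4x - 510 = 0  =>  x = 255/2
y = 255 - 255/2 = 255/2
Minimum value = (255/2)^2 + (255/2)^2 = 65025/2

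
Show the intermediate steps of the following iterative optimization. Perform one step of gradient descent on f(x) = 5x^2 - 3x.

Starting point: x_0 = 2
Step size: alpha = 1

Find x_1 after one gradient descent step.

f(x) = 5x^2 - 3x
f'(x) = 10x - 3
f'(2) = 10*2 + (-3) = 17
x_1 = x_0 - alpha * f'(x_0) = 2 - 1 * 17 = -15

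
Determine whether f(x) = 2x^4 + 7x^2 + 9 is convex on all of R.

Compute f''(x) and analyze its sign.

f(x) = 2x^4 + 7x^2 + 9
f'(x) = 8x^3 + 14x
f''(x) = 24x^2 + 14
f''(x) = 24x^2 + 14 >= 14 > 0 for all x
Therefore, f is convex on R.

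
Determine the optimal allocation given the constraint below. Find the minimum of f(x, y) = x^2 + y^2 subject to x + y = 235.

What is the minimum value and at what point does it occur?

Substitute y = 235 - x into f(x,y) = x^2 + y^2:
g(x) = x^2 + (235 - x)^2 = 2x^2 - 470x + 55225
g'(x) = 4x - 470 = 0  =>  x = 235/2
y = 235 - 235/2 = 235/2
Minimum value = (235/2)^2 + (235/2)^2 = 55225/2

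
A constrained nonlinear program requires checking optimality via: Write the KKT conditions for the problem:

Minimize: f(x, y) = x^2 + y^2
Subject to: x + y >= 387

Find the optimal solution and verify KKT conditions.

KKT conditions for min x^2 + y^2 s.t. x + y >= 387:
Stationarity: 2x = mu, 2y = mu
So x = y = mu/2.
Complementary slackness: mu*(x + y - 387) = 0
Primal feasibility: x + y >= 387; dual feasibility: mu >= 0
If mu = 0 then x = y = 0, but 0 + 0 < 387 is infeasible, so the constraint is active.
Constraint active: x + y = 2*(mu/2) = 387 => mu = 387
x = y = 387/2, f = 149769/2
Verify: stationarity 2*(387/2) = 387 = mu; primal 387/2 + 387/2 = 387 >= 387; dual mu = 387 >= 0; complementary slackness 387*(387 - 387) = 0. All KKT conditions hold.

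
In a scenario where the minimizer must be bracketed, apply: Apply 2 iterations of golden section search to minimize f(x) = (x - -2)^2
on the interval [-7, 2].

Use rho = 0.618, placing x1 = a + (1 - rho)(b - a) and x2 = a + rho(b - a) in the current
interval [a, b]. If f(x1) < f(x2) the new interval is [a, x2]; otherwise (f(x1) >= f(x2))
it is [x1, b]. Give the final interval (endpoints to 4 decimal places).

Golden section search for min of f(x) = (x - -2)^2 on [-7, 2].
Each step: x1 = a + (1 - rho)(b - a), x2 = a + rho(b - a); if f(x1) < f(x2) keep [a, x2], otherwise keep [x1, b].
Step 1: [-7.0000, 2.0000], x1=-3.5620 (f=2.4398), x2=-1.4380 (f=0.3158); f(x1) > f(x2) => keep [-3.5620, 2.0000]
Step 2: [-3.5620, 2.0000], x1=-1.4373 (f=0.3166), x2=-0.1247 (f=3.5168); f(x1) < f(x2) => keep [-3.5620, -0.1247]
Final interval: [-3.5620, -0.1247]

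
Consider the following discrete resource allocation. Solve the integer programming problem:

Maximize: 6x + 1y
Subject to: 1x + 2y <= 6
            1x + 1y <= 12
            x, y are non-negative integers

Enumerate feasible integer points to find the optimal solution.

Constraint 1: 1x + 2y <= 6
Constraint 2: 1x + 1y <= 12
Feasible x range (need y >= 0): 0 <= x <= min(6/1, 12/1) => x in {0, ..., 6}.
Enumerate feasible integer points row by row (the coefficient of y is 1 > 0, so for each x the largest feasible y gives the best value):
  x = 0: y <= min((6 - 1*0)/2, (12 - 1*0)/1) => y in {0, ..., 3}; best 6*0 + 1*3 = 3
  x = 1: y <= min((6 - 1*1)/2, (12 - 1*1)/1) => y in {0, ..., 2}; best 6*1 + 1*2 = 8
  x = 2: y <= min((6 - 1*2)/2, (12 - 1*2)/1) => y in {0, ..., 2}; best 6*2 + 1*2 = 14
  x = 3: y <= min((6 - 1*3)/2, (12 - 1*3)/1) => y in {0, ..., 1}; best 6*3 + 1*1 = 19
  x = 4: y <= min((6 - 1*4)/2, (12 - 1*4)/1) => y in {0, ..., 1}; best 6*4 + 1*1 = 25
  x = 5: y <= min((6 - 1*5)/2, (12 - 1*5)/1) => y in {0}; best 6*5 + 1*0 = 30
  x = 6: y <= min((6 - 1*6)/2, (12 - 1*6)/1) => y in {0}; best 6*6 + 1*0 = 36
The maximum 6x + 1y = 36 is achieved at x = 6, y = 0.
Check: 1*6 + 2*0 = 6 <= 6 and 1*6 + 1*0 = 6 <= 12.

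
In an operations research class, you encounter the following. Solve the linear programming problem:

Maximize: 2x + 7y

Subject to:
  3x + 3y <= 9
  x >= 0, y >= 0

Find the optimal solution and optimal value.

The feasible region has vertices at [(0, 0), (3, 0), (0, 3)].
Checking objective 2x + 7y at each vertex:
  (0, 0): 2*0 + 7*0 = 0
  (3, 0): 2*3 + 7*0 = 6
  (0, 3): 2*0 + 7*3 = 21
Maximum is 21 at (0, 3).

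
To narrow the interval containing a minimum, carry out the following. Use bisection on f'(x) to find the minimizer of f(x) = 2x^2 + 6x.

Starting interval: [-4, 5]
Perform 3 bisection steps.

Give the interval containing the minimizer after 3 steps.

Finding critical point of f(x) = 2x^2 + 6x using bisection on f'(x) = 4x + 6.
f'(x) = 0 when x = -3/2.
Starting interval: [-4, 5]
Step 1: mid = 1/2, f'(mid) = 8, new interval = [-4, 1/2]
Step 2: mid = -7/4, f'(mid) = -1, new interval = [-7/4, 1/2]
Step 3: mid = -5/8, f'(mid) = 7/2, new interval = [-7/4, -5/8]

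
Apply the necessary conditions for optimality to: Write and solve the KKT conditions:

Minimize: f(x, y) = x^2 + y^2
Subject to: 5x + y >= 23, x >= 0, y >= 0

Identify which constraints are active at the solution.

KKT conditions for min x^2 + y^2 s.t. 5x + 1y >= 23, x >= 0, y >= 0:
Stationarity: 2x = mu*5 + mu_x, 2y = mu*1 + mu_y, with mu, mu_x, mu_y >= 0
Complementary slackness: mu*(5x + y - 23) = 0, mu_x*x = 0, mu_y*y = 0
(0, 0) is infeasible (5*0 + 1*0 < 23), so if mu = 0 stationarity would force x = mu_x/2 >= 0, y = mu_y/2 >= 0 with mu_x*x = mu_y*y = 0, i.e. x = y = 0: contradiction. Hence mu > 0 and 5x + y = 23 is active.
Try x > 0, y > 0 (so mu_x = mu_y = 0): x = 5*mu/2, y = 1*mu/2
Substitute: 5*(5*mu/2) + 1*(1*mu/2) = 23
  mu*26/2 = 23 => mu = 23/13
x* = 115/26 > 0, y* = 23/26 > 0, consistent with mu_x = mu_y = 0.
f is convex and the constraints are linear, so this KKT point is the global minimum.
f* = 529/26
Active constraints: 5x + y >= 23 (holds with equality, mu = 23/13 > 0); x >= 0 and y >= 0 are inactive (mu_x = mu_y = 0).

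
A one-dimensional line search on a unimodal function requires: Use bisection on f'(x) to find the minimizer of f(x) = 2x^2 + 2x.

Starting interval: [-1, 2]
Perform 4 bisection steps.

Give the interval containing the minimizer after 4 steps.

Finding critical point of f(x) = 2x^2 + 2x using bisection on f'(x) = 4x + 2.
f'(x) = 0 when x = -1/2.
Starting interval: [-1, 2]
Step 1: mid = 1/2, f'(mid) = 4, new interval = [-1, 1/2]
Step 2: mid = -1/4, f'(mid) = 1, new interval = [-1, -1/4]
Step 3: mid = -5/8, f'(mid) = -1/2, new interval = [-5/8, -1/4]
Step 4: mid = -7/16, f'(mid) = 1/4, new interval = [-5/8, -7/16]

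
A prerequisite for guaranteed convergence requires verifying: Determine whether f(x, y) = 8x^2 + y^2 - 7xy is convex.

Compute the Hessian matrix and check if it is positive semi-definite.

f(x,y) = 8x^2 + y^2 - 7xy
Hessian H = [[16, -7], [-7, 2]]
trace(H) = 18, det(H) = -17
Eigenvalues: (18 +/- sqrt(392)) / 2 = 18.9, -0.8995
Since not both eigenvalues positive, f is neither convex nor concave.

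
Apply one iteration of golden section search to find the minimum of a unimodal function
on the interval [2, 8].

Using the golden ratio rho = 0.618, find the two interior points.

Golden section search on [2, 8].
Golden ratio rho = 0.618 (approx).
Interior points:
  x_1 = 2 + (1-0.618)*6 = 4.2920
  x_2 = 2 + 0.618*6 = 5.7080
Compare f(x_1) and f(x_2) to determine which subinterval to keep.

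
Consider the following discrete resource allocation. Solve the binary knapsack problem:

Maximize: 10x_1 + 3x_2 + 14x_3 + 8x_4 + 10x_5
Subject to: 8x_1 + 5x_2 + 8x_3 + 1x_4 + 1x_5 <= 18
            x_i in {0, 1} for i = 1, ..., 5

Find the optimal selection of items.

Items: item 1 (v=10, w=8), item 2 (v=3, w=5), item 3 (v=14, w=8), item 4 (v=8, w=1), item 5 (v=10, w=1)
Capacity: 18
Checking all 32 subsets (w = total weight, v = total value):
  {}: w = 0, v = 0
  {1}: w = 8, v = 10
  {2}: w = 5, v = 3
  {3}: w = 8, v = 14
  {4}: w = 1, v = 8
  {5}: w = 1, v = 10
  {1, 2}: w = 13, v = 13
  {1, 3}: w = 16, v = 24
  {1, 4}: w = 9, v = 18
  {1, 5}: w = 9, v = 20
  {2, 3}: w = 13, v = 17
  {2, 4}: w = 6, v = 11
  {2, 5}: w = 6, v = 13
  {3, 4}: w = 9, v = 22
  {3, 5}: w = 9, v = 24
  {4, 5}: w = 2, v = 18
  {1, 2, 3}: w = 21 > 18, infeasible
  {1, 2, 4}: w = 14, v = 21
  {1, 2, 5}: w = 14, v = 23
  {1, 3, 4}: w = 17, v = 32
  {1, 3, 5}: w = 17, v = 34
  {1, 4, 5}: w = 10, v = 28
  {2, 3, 4}: w = 14, v = 25
  {2, 3, 5}: w = 14, v = 27
  {2, 4, 5}: w = 7, v = 21
  {3, 4, 5}: w = 10, v = 32
  {1, 2, 3, 4}: w = 22 > 18, infeasible
  {1, 2, 3, 5}: w = 22 > 18, infeasible
  {1, 2, 4, 5}: w = 15, v = 31
  {1, 3, 4, 5}: w = 18, v = 42
  {2, 3, 4, 5}: w = 15, v = 35
  {1, 2, 3, 4, 5}: w = 23 > 18, infeasible
Best feasible subset: items [1, 3, 4, 5]
Total weight: 18 <= 18, total value: 42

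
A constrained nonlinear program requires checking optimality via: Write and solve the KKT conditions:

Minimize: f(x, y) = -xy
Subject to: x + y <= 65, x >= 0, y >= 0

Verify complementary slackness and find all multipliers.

Problem: min -xy s.t. x + y <= 65 (multiplier lambda), x >= 0 (mu_x), y >= 0 (mu_y)
KKT stationarity: -y + lambda - mu_x = 0, -x + lambda - mu_y = 0, with lambda, mu_x, mu_y >= 0
Complementary slackness: lambda*(x + y - 65) = 0, mu_x*x = 0, mu_y*y = 0
If lambda = 0: y = -mu_x <= 0 and x = -mu_y <= 0 force x = y = 0 with f = 0; but x = y = 65/2 is feasible with f = -4225/4 < 0, so this is not the minimum. Hence lambda > 0 and x + y = 65.
Try x > 0, y > 0 (so mu_x = mu_y = 0): y = lambda, x = lambda => x = y = lambda
x + y = 65 => 2*lambda = 65 => lambda = 65/2
x* = y* = 65/2 > 0, consistent with mu_x = mu_y = 0.
(Any feasible point with x = 0 or y = 0 has f = 0 > -4225/4, so the minimum is not on those boundaries.)
min(-xy) = -4225/4 (i.e. max xy = 4225/4)
Multipliers: lambda = 65/2, mu_x = 0, mu_y = 0
Complementary slackness: lambda*(x + y - 65) = 65/2*(65/2 + 65/2 - 65) = 0, mu_x*x = 0*65/2 = 0, mu_y*y = 0*65/2 = 0. Satisfied.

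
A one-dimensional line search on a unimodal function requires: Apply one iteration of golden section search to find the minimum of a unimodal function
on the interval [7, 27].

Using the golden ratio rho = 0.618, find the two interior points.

Golden section search on [7, 27].
Golden ratio rho = 0.618 (approx).
Interior points:
  x_1 = 7 + (1-0.618)*20 = 14.6400
  x_2 = 7 + 0.618*20 = 19.3600
Compare f(x_1) and f(x_2) to determine which subinterval to keep.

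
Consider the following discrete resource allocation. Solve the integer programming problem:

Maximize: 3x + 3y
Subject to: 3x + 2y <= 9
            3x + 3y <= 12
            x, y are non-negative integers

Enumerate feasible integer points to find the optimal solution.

Constraint 1: 3x + 2y <= 9
Constraint 2: 3x + 3y <= 12
Feasible x range (need y >= 0): 0 <= x <= min(9/3, 12/3) => x in {0, ..., 3}.
Enumerate feasible integer points row by row (the coefficient of y is 3 > 0, so for each x the largest feasible y gives the best value):
  x = 0: y <= min((9 - 3*0)/2, (12 - 3*0)/3) => y in {0, ..., 4}; best 3*0 + 3*4 = 12
  x = 1: y <= min((9 - 3*1)/2, (12 - 3*1)/3) => y in {0, ..., 3}; best 3*1 + 3*3 = 12
  x = 2: y <= min((9 - 3*2)/2, (12 - 3*2)/3) => y in {0, ..., 1}; best 3*2 + 3*1 = 9
  x = 3: y <= min((9 - 3*3)/2, (12 - 3*3)/3) => y in {0}; best 3*3 + 3*0 = 9
The maximum 3x + 3y = 12 is achieved at x = 0, y = 4.
(The same value 12 is also attained at (1, 3).)
Check: 3*0 + 2*4 = 8 <= 9 and 3*0 + 3*4 = 12 <= 12.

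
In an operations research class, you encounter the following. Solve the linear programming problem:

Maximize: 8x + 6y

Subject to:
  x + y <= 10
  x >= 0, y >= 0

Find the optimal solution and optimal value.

The feasible region has vertices at [(0, 0), (10, 0), (0, 10)].
Checking objective 8x + 6y at each vertex:
  (0, 0): 8*0 + 6*0 = 0
  (10, 0): 8*10 + 6*0 = 80
  (0, 10): 8*0 + 6*10 = 60
Maximum is 80 at (10, 0).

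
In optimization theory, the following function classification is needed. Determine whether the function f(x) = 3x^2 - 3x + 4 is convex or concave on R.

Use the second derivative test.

f(x) = 3x^2 - 3x + 4
f'(x) = 6x - 3
f''(x) = 6
Since f''(x) = 6 > 0 for all x, f is convex on R.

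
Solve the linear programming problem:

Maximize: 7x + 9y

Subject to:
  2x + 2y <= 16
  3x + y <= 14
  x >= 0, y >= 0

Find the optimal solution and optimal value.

Feasible vertices: (0, 0), (0, 8), (3, 5), (14/3, 0)
Objective 7x + 9y at each:
  (0, 0): 0
  (0, 8): 72
  (3, 5): 66
  (14/3, 0): 98/3
Maximum is 72 at (0, 8).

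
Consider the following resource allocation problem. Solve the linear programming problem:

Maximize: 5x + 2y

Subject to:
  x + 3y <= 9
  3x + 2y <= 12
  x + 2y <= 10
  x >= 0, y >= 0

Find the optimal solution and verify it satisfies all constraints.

Feasible vertices: (0, 0), (0, 3), (18/7, 15/7), (4, 0)
Objective 5x + 2y at each vertex:
  (0, 0): 0
  (0, 3): 6
  (18/7, 15/7): 120/7
  (4, 0): 20
Maximum is 20 at (4, 0).
Verify constraints at (x, y) = (4, 0):
  1*4 + 3*0 = 4 <= 9
  3*4 + 2*0 = 12 <= 12 (active)
  1*4 + 2*0 = 4 <= 10
  x = 4 >= 0, y = 0 >= 0. All constraints satisfied.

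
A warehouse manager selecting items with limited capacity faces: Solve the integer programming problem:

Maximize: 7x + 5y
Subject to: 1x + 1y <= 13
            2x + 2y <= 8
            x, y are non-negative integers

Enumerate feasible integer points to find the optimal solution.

Constraint 1: 1x + 1y <= 13
Constraint 2: 2x + 2y <= 8
Feasible x range (need y >= 0): 0 <= x <= min(13/1, 8/2) => x in {0, ..., 4}.
Enumerate feasible integer points row by row (the coefficient of y is 5 > 0, so for each x the largest feasible y gives the best value):
  x = 0: y <= min((13 - 1*0)/1, (8 - 2*0)/2) => y in {0, ..., 4}; best 7*0 + 5*4 = 20
  x = 1: y <= min((13 - 1*1)/1, (8 - 2*1)/2) => y in {0, ..., 3}; best 7*1 + 5*3 = 22
  x = 2: y <= min((13 - 1*2)/1, (8 - 2*2)/2) => y in {0, ..., 2}; best 7*2 + 5*2 = 24
  x = 3: y <= min((13 - 1*3)/1, (8 - 2*3)/2) => y in {0, ..., 1}; best 7*3 + 5*1 = 26
  x = 4: y <= min((13 - 1*4)/1, (8 - 2*4)/2) => y in {0}; best 7*4 + 5*0 = 28
The maximum 7x + 5y = 28 is achieved at x = 4, y = 0.
Check: 1*4 + 1*0 = 4 <= 13 and 2*4 + 2*0 = 8 <= 8.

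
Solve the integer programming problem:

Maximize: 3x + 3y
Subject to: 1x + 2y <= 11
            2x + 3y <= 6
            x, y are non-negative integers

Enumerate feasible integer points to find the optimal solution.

Constraint 1: 1x + 2y <= 11
Constraint 2: 2x + 3y <= 6
Feasible x range (need y >= 0): 0 <= x <= min(11/1, 6/2) => x in {0, ..., 3}.
Enumerate feasible integer points row by row (the coefficient of y is 3 > 0, so for each x the largest feasible y gives the best value):
  x = 0: y <= min((11 - 1*0)/2, (6 - 2*0)/3) => y in {0, ..., 2}; best 3*0 + 3*2 = 6
  x = 1: y <= min((11 - 1*1)/2, (6 - 2*1)/3) => y in {0, ..., 1}; best 3*1 + 3*1 = 6
  x = 2: y <= min((11 - 1*2)/2, (6 - 2*2)/3) => y in {0}; best 3*2 + 3*0 = 6
  x = 3: y <= min((11 - 1*3)/2, (6 - 2*3)/3) => y in {0}; best 3*3 + 3*0 = 9
The maximum 3x + 3y = 9 is achieved at x = 3, y = 0.
Check: 1*3 + 2*0 = 3 <= 11 and 2*3 + 3*0 = 6 <= 6.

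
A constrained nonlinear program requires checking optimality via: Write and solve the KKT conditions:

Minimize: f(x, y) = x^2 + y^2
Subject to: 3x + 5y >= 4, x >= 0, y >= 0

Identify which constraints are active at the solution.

KKT conditions for min x^2 + y^2 s.t. 3x + 5y >= 4, x >= 0, y >= 0:
Stationarity: 2x = mu*3 + mu_x, 2y = mu*5 + mu_y, with mu, mu_x, mu_y >= 0
Complementary slackness: mu*(3x + 5y - 4) = 0, mu_x*x = 0, mu_y*y = 0
(0, 0) is infeasible (3*0 + 5*0 < 4), so if mu = 0 stationarity would force x = mu_x/2 >= 0, y = mu_y/2 >= 0 with mu_x*x = mu_y*y = 0, i.e. x = y = 0: contradiction. Hence mu > 0 and 3x + 5y = 4 is active.
Try x > 0, y > 0 (so mu_x = mu_y = 0): x = 3*mu/2, y = 5*mu/2
Substitute: 3*(3*mu/2) + 5*(5*mu/2) = 4
  mu*34/2 = 4 => mu = 4/17
x* = 6/17 > 0, y* = 10/17 > 0, consistent with mu_x = mu_y = 0.
f is convex and the constraints are linear, so this KKT point is the global minimum.
f* = 8/17
Active constraints: 3x + 5y >= 4 (holds with equality, mu = 4/17 > 0); x >= 0 and y >= 0 are inactive (mu_x = mu_y = 0).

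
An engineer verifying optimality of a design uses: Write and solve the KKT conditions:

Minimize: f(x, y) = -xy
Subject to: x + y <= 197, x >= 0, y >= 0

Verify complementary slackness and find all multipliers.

Problem: min -xy s.t. x + y <= 197 (multiplier lambda), x >= 0 (mu_x), y >= 0 (mu_y)
KKT stationarity: -y + lambda - mu_x = 0, -x + lambda - mu_y = 0, with lambda, mu_x, mu_y >= 0
Complementary slackness: lambda*(x + y - 197) = 0, mu_x*x = 0, mu_y*y = 0
If lambda = 0: y = -mu_x <= 0 and x = -mu_y <= 0 force x = y = 0 with f = 0; but x = y = 197/2 is feasible with f = -38809/4 < 0, so this is not the minimum. Hence lambda > 0 and x + y = 197.
Try x > 0, y > 0 (so mu_x = mu_y = 0): y = lambda, x = lambda => x = y = lambda
x + y = 197 => 2*lambda = 197 => lambda = 197/2
x* = y* = 197/2 > 0, consistent with mu_x = mu_y = 0.
(Any feasible point with x = 0 or y = 0 has f = 0 > -38809/4, so the minimum is not on those boundaries.)
min(-xy) = -38809/4 (i.e. max xy = 38809/4)
Multipliers: lambda = 197/2, mu_x = 0, mu_y = 0
Complementary slackness: lambda*(x + y - 197) = 197/2*(197/2 + 197/2 - 197) = 0, mu_x*x = 0*197/2 = 0, mu_y*y = 0*197/2 = 0. Satisfied.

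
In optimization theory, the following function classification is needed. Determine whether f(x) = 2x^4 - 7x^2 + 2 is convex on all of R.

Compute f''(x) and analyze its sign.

f(x) = 2x^4 - 7x^2 + 2
f'(x) = 8x^3 + -14x
f''(x) = 24x^2 + -14
f''(0) = -14 < 0, so not convex near x = 0
Therefore, f is not globally convex on R.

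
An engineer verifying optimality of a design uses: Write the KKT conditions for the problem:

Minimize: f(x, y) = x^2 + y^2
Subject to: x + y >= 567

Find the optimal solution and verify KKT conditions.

KKT conditions for min x^2 + y^2 s.t. x + y >= 567:
Stationarity: 2x = mu, 2y = mu
So x = y = mu/2.
Complementary slackness: mu*(x + y - 567) = 0
Primal feasibility: x + y >= 567; dual feasibility: mu >= 0
If mu = 0 then x = y = 0, but 0 + 0 < 567 is infeasible, so the constraint is active.
Constraint active: x + y = 2*(mu/2) = 567 => mu = 567
x = y = 567/2, f = 321489/2
Verify: stationarity 2*(567/2) = 567 = mu; primal 567/2 + 567/2 = 567 >= 567; dual mu = 567 >= 0; complementary slackness 567*(567 - 567) = 0. All KKT conditions hold.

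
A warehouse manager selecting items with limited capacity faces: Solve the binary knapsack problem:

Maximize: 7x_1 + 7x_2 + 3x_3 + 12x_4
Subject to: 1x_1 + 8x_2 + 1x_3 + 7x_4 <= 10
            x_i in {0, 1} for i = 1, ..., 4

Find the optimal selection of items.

Items: item 1 (v=7, w=1), item 2 (v=7, w=8), item 3 (v=3, w=1), item 4 (v=12, w=7)
Capacity: 10
Checking all 16 subsets (w = total weight, v = total value):
  {}: w = 0, v = 0
  {1}: w = 1, v = 7
  {2}: w = 8, v = 7
  {3}: w = 1, v = 3
  {4}: w = 7, v = 12
  {1, 2}: w = 9, v = 14
  {1, 3}: w = 2, v = 10
  {1, 4}: w = 8, v = 19
  {2, 3}: w = 9, v = 10
  {2, 4}: w = 15 > 10, infeasible
  {3, 4}: w = 8, v = 15
  {1, 2, 3}: w = 10, v = 17
  {1, 2, 4}: w = 16 > 10, infeasible
  {1, 3, 4}: w = 9, v = 22
  {2, 3, 4}: w = 16 > 10, infeasible
  {1, 2, 3, 4}: w = 17 > 10, infeasible
Best feasible subset: items [1, 3, 4]
Total weight: 9 <= 10, total value: 22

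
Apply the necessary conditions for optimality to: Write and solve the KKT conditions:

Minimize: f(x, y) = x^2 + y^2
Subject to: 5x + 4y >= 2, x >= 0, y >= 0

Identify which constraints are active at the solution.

KKT conditions for min x^2 + y^2 s.t. 5x + 4y >= 2, x >= 0, y >= 0:
Stationarity: 2x = mu*5 + mu_x, 2y = mu*4 + mu_y, with mu, mu_x, mu_y >= 0
Complementary slackness: mu*(5x + 4y - 2) = 0, mu_x*x = 0, mu_y*y = 0
(0, 0) is infeasible (5*0 + 4*0 < 2), so if mu = 0 stationarity would force x = mu_x/2 >= 0, y = mu_y/2 >= 0 with mu_x*x = mu_y*y = 0, i.e. x = y = 0: contradiction. Hence mu > 0 and 5x + 4y = 2 is active.
Try x > 0, y > 0 (so mu_x = mu_y = 0): x = 5*mu/2, y = 4*mu/2
Substitute: 5*(5*mu/2) + 4*(4*mu/2) = 2
  mu*41/2 = 2 => mu = 4/41
x* = 10/41 > 0, y* = 8/41 > 0, consistent with mu_x = mu_y = 0.
f is convex and the constraints are linear, so this KKT point is the global minimum.
f* = 4/41
Active constraints: 5x + 4y >= 2 (holds with equality, mu = 4/41 > 0); x >= 0 and y >= 0 are inactive (mu_x = mu_y = 0).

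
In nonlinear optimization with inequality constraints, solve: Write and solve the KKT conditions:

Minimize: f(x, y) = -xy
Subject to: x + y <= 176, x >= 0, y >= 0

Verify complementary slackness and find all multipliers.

Problem: min -xy s.t. x + y <= 176 (multiplier lambda), x >= 0 (mu_x), y >= 0 (mu_y)
KKT stationarity: -y + lambda - mu_x = 0, -x + lambda - mu_y = 0, with lambda, mu_x, mu_y >= 0
Complementary slackness: lambda*(x + y - 176) = 0, mu_x*x = 0, mu_y*y = 0
If lambda = 0: y = -mu_x <= 0 and x = -mu_y <= 0 force x = y = 0 with f = 0; but x = y = 88 is feasible with f = -7744 < 0, so this is not the minimum. Hence lambda > 0 and x + y = 176.
Try x > 0, y > 0 (so mu_x = mu_y = 0): y = lambda, x = lambda => x = y = lambda
x + y = 176 => 2*lambda = 176 => lambda = 88
x* = y* = 88 > 0, consistent with mu_x = mu_y = 0.
(Any feasible point with x = 0 or y = 0 has f = 0 > -7744, so the minimum is not on those boundaries.)
min(-xy) = -7744 (i.e. max xy = 7744)
Multipliers: lambda = 88, mu_x = 0, mu_y = 0
Complementary slackness: lambda*(x + y - 176) = 88*(88 + 88 - 176) = 0, mu_x*x = 0*88 = 0, mu_y*y = 0*88 = 0. Satisfied.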